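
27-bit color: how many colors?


Colors = 2^bits = 2^27
= 134,217,728 colors


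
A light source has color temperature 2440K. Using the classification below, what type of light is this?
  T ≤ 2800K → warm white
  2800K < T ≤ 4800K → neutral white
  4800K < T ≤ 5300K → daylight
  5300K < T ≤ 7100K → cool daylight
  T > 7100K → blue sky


Temperature: 2440K
2440K ≤ 2800K → warm white
Classification: warm white


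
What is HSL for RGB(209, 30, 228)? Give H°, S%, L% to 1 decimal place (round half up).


Normalize: R'=209/255≈0.8196, G'=30/255≈0.1176, B'=228/255≈0.8941
Max=228/255, Min=30/255, Δ=Max-Min=198/255
L = (Max+Min)/2 = (228+30)/510 = 258/510 = 0.50588… → L = 50.6%
L > 0.5 → S = Δ/(2-Max-Min) = 198/(510-228-30) = 198/252 = 0.78571… → S = 78.6%
(the 1/255 factors cancel in S and H, so raw channel differences can be used)
Max is B' → H = 60 × ((R-G)/Δ + 4) = 60 × ((209-30)/198 + 4)
  179/198 + 4 = 0.9040… + 4 = 4.9040…
  H = 60 × 4.9040… = 294.242…° → H = 294.2°
= HSL(294.2°, 78.6%, 50.6%)


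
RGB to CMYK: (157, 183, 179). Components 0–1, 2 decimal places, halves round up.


R'=157/255≈0.6157, G'=183/255≈0.7176, B'=179/255≈0.7020
K = 1 - max(R',G',B') = 1 - 183/255 = 72/255 = 0.28235… → 0.28
(1-R'-K)/(1-K) simplifies to (max-R)/max with max = 183:
C = (183-157)/183 = 26/183 = 0.14207… → 0.14
M = (183-183)/183 = 0/183 = 0 → 0.00
Y = (183-179)/183 = 4/183 = 0.02185… → 0.02
= CMYK(0.14, 0.00, 0.02, 0.28)


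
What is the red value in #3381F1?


Color: #3381F1
R = 33 = 51
G = 81 = 129
B = F1 = 241
Red = 51


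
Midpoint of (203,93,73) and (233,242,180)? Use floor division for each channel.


Midpoint: each channel = ⌊(C₁+C₂)/2⌋
R: ⌊(203+233)/2⌋ = 218
G: ⌊(93+242)/2⌋ = 167
B: ⌊(73+180)/2⌋ = 126
= RGB(218, 167, 126)


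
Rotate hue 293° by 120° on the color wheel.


New hue = (H + rotation) mod 360
New hue = (293 + 120) mod 360
= 413 mod 360
= 53°


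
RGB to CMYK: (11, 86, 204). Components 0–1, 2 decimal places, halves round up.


R'=11/255≈0.0431, G'=86/255≈0.3373, B'=204/255≈0.8000
K = 1 - max(R',G',B') = 1 - 204/255 = 51/255 = 0.2 → 0.20
(1-R'-K)/(1-K) simplifies to (max-R)/max with max = 204:
C = (204-11)/204 = 193/204 = 0.94607… → 0.95
M = (204-86)/204 = 118/204 = 0.57843… → 0.58
Y = (204-204)/204 = 0/204 = 0 → 0.00
= CMYK(0.95, 0.58, 0.00, 0.20)


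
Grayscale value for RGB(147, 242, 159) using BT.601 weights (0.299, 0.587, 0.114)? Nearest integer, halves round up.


Gray = 0.299×R + 0.587×G + 0.114×B
Gray = 0.299×147 + 0.587×242 + 0.114×159
Gray = 43.953 + 142.054 + 18.126
Gray = 204.133 → round half up → 204
Gray = 204


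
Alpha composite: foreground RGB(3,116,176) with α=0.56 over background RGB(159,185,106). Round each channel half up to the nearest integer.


C = α×F + (1-α)×B, with 1-α = 0.44
R: 0.56×3 + 0.44×159 = 1.68 + 69.96 = 71.64 → 72
G: 0.56×116 + 0.44×185 = 64.96 + 81.40 = 146.36 → 146
B: 0.56×176 + 0.44×106 = 98.56 + 46.64 = 145.20 → 145
= RGB(72, 146, 145)


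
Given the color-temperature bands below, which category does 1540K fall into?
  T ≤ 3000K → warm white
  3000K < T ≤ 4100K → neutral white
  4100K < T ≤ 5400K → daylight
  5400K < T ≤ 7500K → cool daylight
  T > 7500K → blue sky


Temperature: 1540K
1540K ≤ 3000K → warm white
Classification: warm white


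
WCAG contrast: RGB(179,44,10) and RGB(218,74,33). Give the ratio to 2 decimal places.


Linearize each sRGB channel c=v/255: c/12.92 if c ≤ 0.04045 else ((c+0.055)/1.055)^2.4
L = 0.2126×R_lin + 0.7152×G_lin + 0.0722×B_lin
Color 1 (179,44,10):
  R=179: 179/255≈0.7020 > 0.04045 → ((0.7020+0.055)/1.055)^2.4 ≈ 0.45079
  G=44: 44/255≈0.1725 > 0.04045 → ((0.1725+0.055)/1.055)^2.4 ≈ 0.02519
  B=10: 10/255≈0.0392 ≤ 0.04045 → 0.0392/12.92 ≈ 0.00304
  L1 = 0.2126×0.45079 + 0.7152×0.02519 + 0.0722×0.00304 ≈ 0.11407
Color 2 (218,74,33):
  R=218: 218/255≈0.8549 > 0.04045 → ((0.8549+0.055)/1.055)^2.4 ≈ 0.70110
  G=74: 74/255≈0.2902 > 0.04045 → ((0.2902+0.055)/1.055)^2.4 ≈ 0.06848
  B=33: 33/255≈0.1294 > 0.04045 → ((0.1294+0.055)/1.055)^2.4 ≈ 0.01521
  L2 = 0.2126×0.70110 + 0.7152×0.06848 + 0.0722×0.01521 ≈ 0.19913
Lighter = 0.19913, Darker = 0.11407
Ratio = (L_lighter + 0.05) / (L_darker + 0.05)
Ratio = (0.19913 + 0.05) / (0.11407 + 0.05) = 0.24913 / 0.16407 ≈ 1.5184
Ratio ≈ 1.52:1


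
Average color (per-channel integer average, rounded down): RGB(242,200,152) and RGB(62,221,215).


Midpoint: each channel = ⌊(C₁+C₂)/2⌋
R: ⌊(242+62)/2⌋ = 152
G: ⌊(200+221)/2⌋ = 210
B: ⌊(152+215)/2⌋ = 183
= RGB(152, 210, 183)


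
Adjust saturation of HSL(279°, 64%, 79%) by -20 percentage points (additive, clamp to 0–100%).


Original S = 64%
Adjustment = -20 percentage points
New S = 64 + (-20) = 44
Clamp to [0, 100] → 44
= HSL(279°, 44%, 79%)


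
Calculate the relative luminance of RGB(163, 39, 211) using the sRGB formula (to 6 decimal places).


Linearize each channel (sRGB transfer function): c = v/255; c_lin = c/12.92 if c ≤ 0.04045, else ((c+0.055)/1.055)^2.4
  R: 163/255 ≈ 0.639216 > 0.04045 → ((0.639216+0.055)/1.055)^2.4 ≈ 0.366253
  G: 39/255 ≈ 0.152941 > 0.04045 → ((0.152941+0.055)/1.055)^2.4 ≈ 0.020289
  B: 211/255 ≈ 0.827451 > 0.04045 → ((0.827451+0.055)/1.055)^2.4 ≈ 0.651406
R_lin = 0.366253, G_lin = 0.020289, B_lin = 0.651406
L = 0.2126×R + 0.7152×G + 0.0722×B
L = 0.2126×0.366253 + 0.7152×0.020289 + 0.0722×0.651406
L ≈ 0.139407


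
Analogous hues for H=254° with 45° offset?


Base hue: 254°
Left analog: (254 - 45) mod 360 = 209°
Right analog: (254 + 45) mod 360 = 299°
Analogous hues = 209° and 299°


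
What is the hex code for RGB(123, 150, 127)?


R = 123 → 7B (hex)
G = 150 → 96 (hex)
B = 127 → 7F (hex)
Hex = #7B967F


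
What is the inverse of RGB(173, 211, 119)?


Invert: (255-R, 255-G, 255-B)
R: 255-173 = 82
G: 255-211 = 44
B: 255-119 = 136
= RGB(82, 44, 136)


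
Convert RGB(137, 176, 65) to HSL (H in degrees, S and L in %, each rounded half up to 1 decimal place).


Normalize: R'=137/255≈0.5373, G'=176/255≈0.6902, B'=65/255≈0.2549
Max=176/255, Min=65/255, Δ=Max-Min=111/255
L = (Max+Min)/2 = (176+65)/510 = 241/510 = 0.47254… → L = 47.3%
L ≤ 0.5 → S = Δ/(Max+Min) = 111/(176+65) = 111/241 = 0.46058… → S = 46.1%
(the 1/255 factors cancel in S and H, so raw channel differences can be used)
Max is G' → H = 60 × ((B-R)/Δ + 2) = 60 × ((65-137)/111 + 2)
  -72/111 + 2 = -0.6486… + 2 = 1.3513…
  H = 60 × 1.3513… = 81.081…° → H = 81.1°
= HSL(81.1°, 46.1%, 47.3%)


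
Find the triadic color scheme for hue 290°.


Triadic: equally spaced at 120° intervals
H1 = 290°
H2 = (290 + 120) mod 360 = 50°
H3 = (290 + 240) mod 360 = 170°
Triadic = 290°, 50°, 170°


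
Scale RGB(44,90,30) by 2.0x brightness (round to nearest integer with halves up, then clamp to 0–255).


Multiply each channel by 2.0, round half up, clamp to [0, 255]
R: 44×2.0 = 88
G: 90×2.0 = 180
B: 30×2.0 = 60
= RGB(88, 180, 60)


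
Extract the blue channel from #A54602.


Color: #A54602
R = A5 = 165
G = 46 = 70
B = 02 = 2
Blue = 2


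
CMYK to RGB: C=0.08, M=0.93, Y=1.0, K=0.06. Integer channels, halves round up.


R = 255 × (1-C) × (1-K) = 255 × 0.92 × 0.94 = 220.524 → 221
G = 255 × (1-M) × (1-K) = 255 × 0.07 × 0.94 = 16.779 → 17
B = 255 × (1-Y) × (1-K) = 255 × 0.00 × 0.94 = 0
= RGB(221, 17, 0)


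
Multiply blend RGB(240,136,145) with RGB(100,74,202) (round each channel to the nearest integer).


Multiply: C = A×B/255, rounded to nearest integer
R: 240×100/255 = 24000/255 ≈ 94.118 → 94
G: 136×74/255 = 10064/255 ≈ 39.467 → 39
B: 145×202/255 = 29290/255 ≈ 114.863 → 115
= RGB(94, 39, 115)


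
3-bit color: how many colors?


Colors = 2^bits = 2^3
= 8 colors


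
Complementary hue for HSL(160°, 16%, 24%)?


Complement = opposite side of color wheel = hue + 180°
H' = (160 + 180) mod 360 = 340°
S and L unchanged.
= HSL(340°, 16%, 24%)


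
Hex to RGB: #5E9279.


5E → 94 (R)
92 → 146 (G)
79 → 121 (B)
= RGB(94, 146, 121)


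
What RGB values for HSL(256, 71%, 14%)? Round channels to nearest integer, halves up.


H=256°, S=0.71, L=0.14
C = (1-|2L-1|)×S = (1-|-0.72|)×0.71 = 0.1988
H' = H/60 = 256/60 ≈ 4.2667; X = C×(1-|H' mod 2 - 1|) ≈ 0.0530
m = L - C/2 = 0.14 - 0.0994 = 0.0406
Sector ⌊H'⌋ = 4 → (R',G',B') = (≈0.0530, 0.0, 0.1988)
RGB = ((R'+m)×255, (G'+m)×255, (B'+m)×255) = (23.8714, 10.353, 61.047)
Round half up → RGB(24, 10, 61)


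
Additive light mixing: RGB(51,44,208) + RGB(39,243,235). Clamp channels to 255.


Additive: each channel = min(255, C₁+C₂)
R: 51+39 = 90 → 90
G: 44+243 = 287 → 255
B: 208+235 = 443 → 255
= RGB(90, 255, 255)


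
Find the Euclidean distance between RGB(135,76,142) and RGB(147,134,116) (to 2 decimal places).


d = √[(R₁-R₂)² + (G₁-G₂)² + (B₁-B₂)²]
d = √[(135-147)² + (76-134)² + (142-116)²]
d = √[144 + 3364 + 676]
d = √4184
d ≈ 64.68


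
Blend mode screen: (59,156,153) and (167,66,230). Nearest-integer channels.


Screen: C = 255 - (255-A)×(255-B)/255, rounded to nearest integer
R: 255 - (255-59)×(255-167)/255 = 255 - 17248/255 ≈ 255 - 67.639 = 187.361 → 187
G: 255 - (255-156)×(255-66)/255 = 255 - 18711/255 ≈ 255 - 73.376 = 181.624 → 182
B: 255 - (255-153)×(255-230)/255 = 255 - 2550/255 ≈ 255 - 10.000 = 245.000 → 245
= RGB(187, 182, 245)


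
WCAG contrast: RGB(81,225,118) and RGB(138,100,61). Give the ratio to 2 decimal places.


Linearize each sRGB channel c=v/255: c/12.92 if c ≤ 0.04045 else ((c+0.055)/1.055)^2.4
L = 0.2126×R_lin + 0.7152×G_lin + 0.0722×B_lin
Color 1 (81,225,118):
  R=81: 81/255≈0.3176 > 0.04045 → ((0.3176+0.055)/1.055)^2.4 ≈ 0.08228
  G=225: 225/255≈0.8824 > 0.04045 → ((0.8824+0.055)/1.055)^2.4 ≈ 0.75294
  B=118: 118/255≈0.4627 > 0.04045 → ((0.4627+0.055)/1.055)^2.4 ≈ 0.18116
  L1 = 0.2126×0.08228 + 0.7152×0.75294 + 0.0722×0.18116 ≈ 0.56908
Color 2 (138,100,61):
  R=138: 138/255≈0.5412 > 0.04045 → ((0.5412+0.055)/1.055)^2.4 ≈ 0.25415
  G=100: 100/255≈0.3922 > 0.04045 → ((0.3922+0.055)/1.055)^2.4 ≈ 0.12744
  B=61: 61/255≈0.2392 > 0.04045 → ((0.2392+0.055)/1.055)^2.4 ≈ 0.04667
  L2 = 0.2126×0.25415 + 0.7152×0.12744 + 0.0722×0.04667 ≈ 0.14855
Lighter = 0.56908, Darker = 0.14855
Ratio = (L_lighter + 0.05) / (L_darker + 0.05)
Ratio = (0.56908 + 0.05) / (0.14855 + 0.05) = 0.61908 / 0.19855 ≈ 3.1181
Ratio ≈ 3.12:1


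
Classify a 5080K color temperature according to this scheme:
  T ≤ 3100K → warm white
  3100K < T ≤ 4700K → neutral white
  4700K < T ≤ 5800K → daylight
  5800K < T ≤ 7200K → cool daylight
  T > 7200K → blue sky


Temperature: 5080K
4700K < 5080K ≤ 5800K → daylight
Classification: daylight


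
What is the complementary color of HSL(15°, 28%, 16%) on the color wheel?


Complement = opposite side of color wheel = hue + 180°
H' = (15 + 180) mod 360 = 195°
S and L unchanged.
= HSL(195°, 28%, 16%)


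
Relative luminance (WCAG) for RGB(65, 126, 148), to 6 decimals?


Linearize each channel (sRGB transfer function): c = v/255; c_lin = c/12.92 if c ≤ 0.04045, else ((c+0.055)/1.055)^2.4
  R: 65/255 ≈ 0.254902 > 0.04045 → ((0.254902+0.055)/1.055)^2.4 ≈ 0.052861
  G: 126/255 ≈ 0.494118 > 0.04045 → ((0.494118+0.055)/1.055)^2.4 ≈ 0.208637
  B: 148/255 ≈ 0.580392 > 0.04045 → ((0.580392+0.055)/1.055)^2.4 ≈ 0.296138
R_lin = 0.052861, G_lin = 0.208637, B_lin = 0.296138
L = 0.2126×R + 0.7152×G + 0.0722×B
L = 0.2126×0.052861 + 0.7152×0.208637 + 0.0722×0.296138
L ≈ 0.181836


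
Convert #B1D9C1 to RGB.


B1 → 177 (R)
D9 → 217 (G)
C1 → 193 (B)
= RGB(177, 217, 193)


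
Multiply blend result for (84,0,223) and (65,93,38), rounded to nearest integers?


Multiply: C = A×B/255, rounded to nearest integer
R: 84×65/255 = 5460/255 ≈ 21.412 → 21
G: 0×93/255 = 0/255 ≈ 0.000 → 0
B: 223×38/255 = 8474/255 ≈ 33.231 → 33
= RGB(21, 0, 33)


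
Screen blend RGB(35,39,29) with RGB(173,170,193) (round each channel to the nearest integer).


Screen: C = 255 - (255-A)×(255-B)/255, rounded to nearest integer
R: 255 - (255-35)×(255-173)/255 = 255 - 18040/255 ≈ 255 - 70.745 = 184.255 → 184
G: 255 - (255-39)×(255-170)/255 = 255 - 18360/255 ≈ 255 - 72.000 = 183.000 → 183
B: 255 - (255-29)×(255-193)/255 = 255 - 14012/255 ≈ 255 - 54.949 = 200.051 → 200
= RGB(184, 183, 200)


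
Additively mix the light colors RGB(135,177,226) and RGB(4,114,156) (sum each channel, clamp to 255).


Additive: each channel = min(255, C₁+C₂)
R: 135+4 = 139 → 139
G: 177+114 = 291 → 255
B: 226+156 = 382 → 255
= RGB(139, 255, 255)


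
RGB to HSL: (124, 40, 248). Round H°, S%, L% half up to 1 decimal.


Normalize: R'=124/255≈0.4863, G'=40/255≈0.1569, B'=248/255≈0.9725
Max=248/255, Min=40/255, Δ=Max-Min=208/255
L = (Max+Min)/2 = (248+40)/510 = 288/510 = 0.56470… → L = 56.5%
L > 0.5 → S = Δ/(2-Max-Min) = 208/(510-248-40) = 208/222 = 0.93693… → S = 93.7%
(the 1/255 factors cancel in S and H, so raw channel differences can be used)
Max is B' → H = 60 × ((R-G)/Δ + 4) = 60 × ((124-40)/208 + 4)
  84/208 + 4 = 0.4038… + 4 = 4.4038…
  H = 60 × 4.4038… = 264.230…° → H = 264.2°
= HSL(264.2°, 93.7%, 56.5%)


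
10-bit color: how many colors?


Colors = 2^bits = 2^10
= 1,024 colors


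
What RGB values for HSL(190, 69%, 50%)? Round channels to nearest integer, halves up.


H=190°, S=0.69, L=0.50
C = (1-|2L-1|)×S = (1-|0.00|)×0.69 = 0.69
H' = H/60 = 190/60 ≈ 3.1667; X = C×(1-|H' mod 2 - 1|) = 0.575
m = L - C/2 = 0.50 - 0.345 = 0.155
Sector ⌊H'⌋ = 3 → (R',G',B') = (0.0, 0.575, 0.69)
RGB = ((R'+m)×255, (G'+m)×255, (B'+m)×255) = (39.525, 186.15, 215.475)
Round half up → RGB(40, 186, 215)


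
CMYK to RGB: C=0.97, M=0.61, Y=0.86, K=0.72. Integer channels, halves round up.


R = 255 × (1-C) × (1-K) = 255 × 0.03 × 0.28 = 2.142 → 2
G = 255 × (1-M) × (1-K) = 255 × 0.39 × 0.28 = 27.846 → 28
B = 255 × (1-Y) × (1-K) = 255 × 0.14 × 0.28 = 9.996 → 10
= RGB(2, 28, 10)


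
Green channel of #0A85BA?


Color: #0A85BA
R = 0A = 10
G = 85 = 133
B = BA = 186
Green = 133


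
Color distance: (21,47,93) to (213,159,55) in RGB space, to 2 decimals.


d = √[(R₁-R₂)² + (G₁-G₂)² + (B₁-B₂)²]
d = √[(21-213)² + (47-159)² + (93-55)²]
d = √[36864 + 12544 + 1444]
d = √50852
d ≈ 225.50


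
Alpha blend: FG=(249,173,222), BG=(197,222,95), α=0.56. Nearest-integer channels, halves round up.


C = α×F + (1-α)×B, with 1-α = 0.44
R: 0.56×249 + 0.44×197 = 139.44 + 86.68 = 226.12 → 226
G: 0.56×173 + 0.44×222 = 96.88 + 97.68 = 194.56 → 195
B: 0.56×222 + 0.44×95 = 124.32 + 41.80 = 166.12 → 166
= RGB(226, 195, 166)


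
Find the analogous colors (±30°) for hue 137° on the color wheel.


Base hue: 137°
Left analog: (137 - 30) mod 360 = 107°
Right analog: (137 + 30) mod 360 = 167°
Analogous hues = 107° and 167°


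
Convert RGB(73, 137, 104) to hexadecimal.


R = 73 → 49 (hex)
G = 137 → 89 (hex)
B = 104 → 68 (hex)
Hex = #498968


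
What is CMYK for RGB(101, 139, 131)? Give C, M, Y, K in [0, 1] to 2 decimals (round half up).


R'=101/255≈0.3961, G'=139/255≈0.5451, B'=131/255≈0.5137
K = 1 - max(R',G',B') = 1 - 139/255 = 116/255 = 0.45490… → 0.45
(1-R'-K)/(1-K) simplifies to (max-R)/max with max = 139:
C = (139-101)/139 = 38/139 = 0.27338… → 0.27
M = (139-139)/139 = 0/139 = 0 → 0.00
Y = (139-131)/139 = 8/139 = 0.05755… → 0.06
= CMYK(0.27, 0.00, 0.06, 0.45)


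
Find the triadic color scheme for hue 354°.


Triadic: equally spaced at 120° intervals
H1 = 354°
H2 = (354 + 120) mod 360 = 114°
H3 = (354 + 240) mod 360 = 234°
Triadic = 354°, 114°, 234°


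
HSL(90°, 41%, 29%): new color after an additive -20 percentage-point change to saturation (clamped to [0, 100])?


Original S = 41%
Adjustment = -20 percentage points
New S = 41 + (-20) = 21
Clamp to [0, 100] → 21
= HSL(90°, 21%, 29%)


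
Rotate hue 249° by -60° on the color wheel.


New hue = (H + rotation) mod 360
New hue = (249 -60) mod 360
= 189 mod 360
= 189°


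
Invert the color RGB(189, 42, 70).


Invert: (255-R, 255-G, 255-B)
R: 255-189 = 66
G: 255-42 = 213
B: 255-70 = 185
= RGB(66, 213, 185)


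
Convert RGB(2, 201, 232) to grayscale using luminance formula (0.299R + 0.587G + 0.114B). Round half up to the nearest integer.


Gray = 0.299×R + 0.587×G + 0.114×B
Gray = 0.299×2 + 0.587×201 + 0.114×232
Gray = 0.598 + 117.987 + 26.448
Gray = 145.033 → round half up → 145
Gray = 145


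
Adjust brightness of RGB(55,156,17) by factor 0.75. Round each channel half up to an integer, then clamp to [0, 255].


Multiply each channel by 0.75, round half up, clamp to [0, 255]
R: 55×0.75 = 41.25 → round → 41
G: 156×0.75 = 117
B: 17×0.75 = 12.75 → round → 13
= RGB(41, 117, 13)


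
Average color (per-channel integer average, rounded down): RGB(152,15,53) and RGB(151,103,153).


Midpoint: each channel = ⌊(C₁+C₂)/2⌋
R: ⌊(152+151)/2⌋ = 151
G: ⌊(15+103)/2⌋ = 59
B: ⌊(53+153)/2⌋ = 103
= RGB(151, 59, 103)


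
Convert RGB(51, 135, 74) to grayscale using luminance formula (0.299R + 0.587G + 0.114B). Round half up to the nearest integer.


Gray = 0.299×R + 0.587×G + 0.114×B
Gray = 0.299×51 + 0.587×135 + 0.114×74
Gray = 15.249 + 79.245 + 8.436
Gray = 102.930 → round half up → 103
Gray = 103


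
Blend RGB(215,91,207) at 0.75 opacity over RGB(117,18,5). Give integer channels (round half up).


C = α×F + (1-α)×B, with 1-α = 0.25
R: 0.75×215 + 0.25×117 = 161.25 + 29.25 = 190.50 → 191
G: 0.75×91 + 0.25×18 = 68.25 + 4.50 = 72.75 → 73
B: 0.75×207 + 0.25×5 = 155.25 + 1.25 = 156.50 → 157
= RGB(191, 73, 157)


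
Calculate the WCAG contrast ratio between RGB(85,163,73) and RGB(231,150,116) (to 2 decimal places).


Linearize each sRGB channel c=v/255: c/12.92 if c ≤ 0.04045 else ((c+0.055)/1.055)^2.4
L = 0.2126×R_lin + 0.7152×G_lin + 0.0722×B_lin
Color 1 (85,163,73):
  R=85: 85/255≈0.3333 > 0.04045 → ((0.3333+0.055)/1.055)^2.4 ≈ 0.09084
  G=163: 163/255≈0.6392 > 0.04045 → ((0.6392+0.055)/1.055)^2.4 ≈ 0.36625
  B=73: 73/255≈0.2863 > 0.04045 → ((0.2863+0.055)/1.055)^2.4 ≈ 0.06663
  L1 = 0.2126×0.09084 + 0.7152×0.36625 + 0.0722×0.06663 ≈ 0.28607
Color 2 (231,150,116):
  R=231: 231/255≈0.9059 > 0.04045 → ((0.9059+0.055)/1.055)^2.4 ≈ 0.79910
  G=150: 150/255≈0.5882 > 0.04045 → ((0.5882+0.055)/1.055)^2.4 ≈ 0.30499
  B=116: 116/255≈0.4549 > 0.04045 → ((0.4549+0.055)/1.055)^2.4 ≈ 0.17465
  L2 = 0.2126×0.79910 + 0.7152×0.30499 + 0.0722×0.17465 ≈ 0.40063
Lighter = 0.40063, Darker = 0.28607
Ratio = (L_lighter + 0.05) / (L_darker + 0.05)
Ratio = (0.40063 + 0.05) / (0.28607 + 0.05) = 0.45063 / 0.33607 ≈ 1.3409
Ratio ≈ 1.34:1


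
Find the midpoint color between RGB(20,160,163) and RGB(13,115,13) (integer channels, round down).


Midpoint: each channel = ⌊(C₁+C₂)/2⌋
R: ⌊(20+13)/2⌋ = 16
G: ⌊(160+115)/2⌋ = 137
B: ⌊(163+13)/2⌋ = 88
= RGB(16, 137, 88)


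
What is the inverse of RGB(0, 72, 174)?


Invert: (255-R, 255-G, 255-B)
R: 255-0 = 255
G: 255-72 = 183
B: 255-174 = 81
= RGB(255, 183, 81)


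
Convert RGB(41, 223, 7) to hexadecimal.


R = 41 → 29 (hex)
G = 223 → DF (hex)
B = 7 → 07 (hex)
Hex = #29DF07


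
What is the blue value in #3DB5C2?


Color: #3DB5C2
R = 3D = 61
G = B5 = 181
B = C2 = 194
Blue = 194


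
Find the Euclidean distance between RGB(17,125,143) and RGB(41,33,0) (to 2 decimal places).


d = √[(R₁-R₂)² + (G₁-G₂)² + (B₁-B₂)²]
d = √[(17-41)² + (125-33)² + (143-0)²]
d = √[576 + 8464 + 20449]
d = √29489
d ≈ 171.72


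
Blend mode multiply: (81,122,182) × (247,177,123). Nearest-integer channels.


Multiply: C = A×B/255, rounded to nearest integer
R: 81×247/255 = 20007/255 ≈ 78.459 → 78
G: 122×177/255 = 21594/255 ≈ 84.682 → 85
B: 182×123/255 = 22386/255 ≈ 87.788 → 88
= RGB(78, 85, 88)


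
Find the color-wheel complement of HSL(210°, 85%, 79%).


Complement = opposite side of color wheel = hue + 180°
H' = (210 + 180) mod 360 = 30°
S and L unchanged.
= HSL(30°, 85%, 79%)


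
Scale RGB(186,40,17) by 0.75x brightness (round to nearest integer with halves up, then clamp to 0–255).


Multiply each channel by 0.75, round half up, clamp to [0, 255]
R: 186×0.75 = 139.5 → round → 140
G: 40×0.75 = 30
B: 17×0.75 = 12.75 → round → 13
= RGB(140, 30, 13)


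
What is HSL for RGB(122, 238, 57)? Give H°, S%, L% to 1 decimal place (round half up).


Normalize: R'=122/255≈0.4784, G'=238/255≈0.9333, B'=57/255≈0.2235
Max=238/255, Min=57/255, Δ=Max-Min=181/255
L = (Max+Min)/2 = (238+57)/510 = 295/510 = 0.57843… → L = 57.8%
L > 0.5 → S = Δ/(2-Max-Min) = 181/(510-238-57) = 181/215 = 0.84186… → S = 84.2%
(the 1/255 factors cancel in S and H, so raw channel differences can be used)
Max is G' → H = 60 × ((B-R)/Δ + 2) = 60 × ((57-122)/181 + 2)
  -65/181 + 2 = -0.3591… + 2 = 1.6408…
  H = 60 × 1.6408… = 98.453…° → H = 98.5°
= HSL(98.5°, 84.2%, 57.8%)


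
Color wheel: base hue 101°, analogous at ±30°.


Base hue: 101°
Left analog: (101 - 30) mod 360 = 71°
Right analog: (101 + 30) mod 360 = 131°
Analogous hues = 71° and 131°


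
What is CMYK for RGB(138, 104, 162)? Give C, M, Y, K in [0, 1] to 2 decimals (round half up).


R'=138/255≈0.5412, G'=104/255≈0.4078, B'=162/255≈0.6353
K = 1 - max(R',G',B') = 1 - 162/255 = 93/255 = 0.36470… → 0.36
(1-R'-K)/(1-K) simplifies to (max-R)/max with max = 162:
C = (162-138)/162 = 24/162 = 0.14814… → 0.15
M = (162-104)/162 = 58/162 = 0.35802… → 0.36
Y = (162-162)/162 = 0/162 = 0 → 0.00
= CMYK(0.15, 0.36, 0.00, 0.36)


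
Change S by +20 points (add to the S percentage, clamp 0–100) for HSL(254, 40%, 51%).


Original S = 40%
Adjustment = +20 percentage points
New S = 40 + (20) = 60
Clamp to [0, 100] → 60
= HSL(254°, 60%, 51%)


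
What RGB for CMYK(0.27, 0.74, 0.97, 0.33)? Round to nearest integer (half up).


R = 255 × (1-C) × (1-K) = 255 × 0.73 × 0.67 = 124.7205 → 125
G = 255 × (1-M) × (1-K) = 255 × 0.26 × 0.67 = 44.421 → 44
B = 255 × (1-Y) × (1-K) = 255 × 0.03 × 0.67 = 5.1255 → 5
= RGB(125, 44, 5)


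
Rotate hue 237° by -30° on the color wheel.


New hue = (H + rotation) mod 360
New hue = (237 -30) mod 360
= 207 mod 360
= 207°


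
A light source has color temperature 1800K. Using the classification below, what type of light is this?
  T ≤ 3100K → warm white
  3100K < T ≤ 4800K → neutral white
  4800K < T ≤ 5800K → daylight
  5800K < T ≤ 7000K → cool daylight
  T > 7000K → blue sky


Temperature: 1800K
1800K ≤ 3100K → warm white
Classification: warm white


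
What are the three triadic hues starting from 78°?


Triadic: equally spaced at 120° intervals
H1 = 78°
H2 = (78 + 120) mod 360 = 198°
H3 = (78 + 240) mod 360 = 318°
Triadic = 78°, 198°, 318°


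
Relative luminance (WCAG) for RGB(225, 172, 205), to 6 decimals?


Linearize each channel (sRGB transfer function): c = v/255; c_lin = c/12.92 if c ≤ 0.04045, else ((c+0.055)/1.055)^2.4
  R: 225/255 ≈ 0.882353 > 0.04045 → ((0.882353+0.055)/1.055)^2.4 ≈ 0.752942
  G: 172/255 ≈ 0.674510 > 0.04045 → ((0.674510+0.055)/1.055)^2.4 ≈ 0.412543
  B: 205/255 ≈ 0.803922 > 0.04045 → ((0.803922+0.055)/1.055)^2.4 ≈ 0.610496
R_lin = 0.752942, G_lin = 0.412543, B_lin = 0.610496
L = 0.2126×R + 0.7152×G + 0.0722×B
L = 0.2126×0.752942 + 0.7152×0.412543 + 0.0722×0.610496
L ≈ 0.499204


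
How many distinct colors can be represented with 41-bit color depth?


Colors = 2^bits = 2^41
= 2,199,023,255,552 colors


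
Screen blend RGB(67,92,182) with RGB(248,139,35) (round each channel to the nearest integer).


Screen: C = 255 - (255-A)×(255-B)/255, rounded to nearest integer
R: 255 - (255-67)×(255-248)/255 = 255 - 1316/255 ≈ 255 - 5.161 = 249.839 → 250
G: 255 - (255-92)×(255-139)/255 = 255 - 18908/255 ≈ 255 - 74.149 = 180.851 → 181
B: 255 - (255-182)×(255-35)/255 = 255 - 16060/255 ≈ 255 - 62.980 = 192.020 → 192
= RGB(250, 181, 192)


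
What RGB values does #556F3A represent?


55 → 85 (R)
6F → 111 (G)
3A → 58 (B)
= RGB(85, 111, 58)


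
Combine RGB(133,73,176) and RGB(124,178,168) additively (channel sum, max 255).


Additive: each channel = min(255, C₁+C₂)
R: 133+124 = 257 → 255
G: 73+178 = 251 → 251
B: 176+168 = 344 → 255
= RGB(255, 251, 255)


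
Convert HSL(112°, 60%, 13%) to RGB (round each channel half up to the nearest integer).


H=112°, S=0.60, L=0.13
C = (1-|2L-1|)×S = (1-|-0.74|)×0.60 = 0.156
H' = H/60 = 112/60 ≈ 1.8667; X = C×(1-|H' mod 2 - 1|) = 0.0208
m = L - C/2 = 0.13 - 0.078 = 0.052
Sector ⌊H'⌋ = 1 → (R',G',B') = (0.0208, 0.156, 0.0)
RGB = ((R'+m)×255, (G'+m)×255, (B'+m)×255) = (18.564, 53.04, 13.26)
Round half up → RGB(19, 53, 13)


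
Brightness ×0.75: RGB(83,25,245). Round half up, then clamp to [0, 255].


Multiply each channel by 0.75, round half up, clamp to [0, 255]
R: 83×0.75 = 62.25 → round → 62
G: 25×0.75 = 18.75 → round → 19
B: 245×0.75 = 183.75 → round → 184
= RGB(62, 19, 184)


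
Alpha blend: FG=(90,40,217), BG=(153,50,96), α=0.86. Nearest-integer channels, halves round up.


C = α×F + (1-α)×B, with 1-α = 0.14
R: 0.86×90 + 0.14×153 = 77.40 + 21.42 = 98.82 → 99
G: 0.86×40 + 0.14×50 = 34.40 + 7.00 = 41.40 → 41
B: 0.86×217 + 0.14×96 = 186.62 + 13.44 = 200.06 → 200
= RGB(99, 41, 200)


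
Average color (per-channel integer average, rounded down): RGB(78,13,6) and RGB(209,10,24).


Midpoint: each channel = ⌊(C₁+C₂)/2⌋
R: ⌊(78+209)/2⌋ = 143
G: ⌊(13+10)/2⌋ = 11
B: ⌊(6+24)/2⌋ = 15
= RGB(143, 11, 15)


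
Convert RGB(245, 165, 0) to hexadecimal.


R = 245 → F5 (hex)
G = 165 → A5 (hex)
B = 0 → 00 (hex)
Hex = #F5A500


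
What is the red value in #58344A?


Color: #58344A
R = 58 = 88
G = 34 = 52
B = 4A = 74
Red = 88


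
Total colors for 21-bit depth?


Colors = 2^bits = 2^21
= 2,097,152 colors


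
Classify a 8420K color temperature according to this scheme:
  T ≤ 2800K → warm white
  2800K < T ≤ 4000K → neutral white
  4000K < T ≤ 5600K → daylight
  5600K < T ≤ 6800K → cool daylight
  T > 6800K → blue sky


Temperature: 8420K
8420K > 6800K → blue sky
Classification: blue sky


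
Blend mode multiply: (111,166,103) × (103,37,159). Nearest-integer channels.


Multiply: C = A×B/255, rounded to nearest integer
R: 111×103/255 = 11433/255 ≈ 44.835 → 45
G: 166×37/255 = 6142/255 ≈ 24.086 → 24
B: 103×159/255 = 16377/255 ≈ 64.224 → 64
= RGB(45, 24, 64)


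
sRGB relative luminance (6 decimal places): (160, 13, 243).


Linearize each channel (sRGB transfer function): c = v/255; c_lin = c/12.92 if c ≤ 0.04045, else ((c+0.055)/1.055)^2.4
  R: 160/255 ≈ 0.627451 > 0.04045 → ((0.627451+0.055)/1.055)^2.4 ≈ 0.351533
  G: 13/255 ≈ 0.050980 > 0.04045 → ((0.050980+0.055)/1.055)^2.4 ≈ 0.004025
  B: 243/255 ≈ 0.952941 > 0.04045 → ((0.952941+0.055)/1.055)^2.4 ≈ 0.896269
R_lin = 0.351533, G_lin = 0.004025, B_lin = 0.896269
L = 0.2126×R + 0.7152×G + 0.0722×B
L = 0.2126×0.351533 + 0.7152×0.004025 + 0.0722×0.896269
L ≈ 0.142325


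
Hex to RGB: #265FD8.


26 → 38 (R)
5F → 95 (G)
D8 → 216 (B)
= RGB(38, 95, 216)


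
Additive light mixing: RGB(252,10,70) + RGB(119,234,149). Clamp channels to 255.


Additive: each channel = min(255, C₁+C₂)
R: 252+119 = 371 → 255
G: 10+234 = 244 → 244
B: 70+149 = 219 → 219
= RGB(255, 244, 219)


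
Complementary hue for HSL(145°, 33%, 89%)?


Complement = opposite side of color wheel = hue + 180°
H' = (145 + 180) mod 360 = 325°
S and L unchanged.
= HSL(325°, 33%, 89%)


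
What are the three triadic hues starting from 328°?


Triadic: equally spaced at 120° intervals
H1 = 328°
H2 = (328 + 120) mod 360 = 88°
H3 = (328 + 240) mod 360 = 208°
Triadic = 328°, 88°, 208°


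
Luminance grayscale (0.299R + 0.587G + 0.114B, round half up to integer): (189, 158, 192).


Gray = 0.299×R + 0.587×G + 0.114×B
Gray = 0.299×189 + 0.587×158 + 0.114×192
Gray = 56.511 + 92.746 + 21.888
Gray = 171.145 → round half up → 171
Gray = 171


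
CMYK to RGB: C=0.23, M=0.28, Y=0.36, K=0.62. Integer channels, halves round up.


R = 255 × (1-C) × (1-K) = 255 × 0.77 × 0.38 = 74.613 → 75
G = 255 × (1-M) × (1-K) = 255 × 0.72 × 0.38 = 69.768 → 70
B = 255 × (1-Y) × (1-K) = 255 × 0.64 × 0.38 = 62.016 → 62
= RGB(75, 70, 62)


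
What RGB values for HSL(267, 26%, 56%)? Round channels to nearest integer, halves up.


H=267°, S=0.26, L=0.56
C = (1-|2L-1|)×S = (1-|0.12|)×0.26 = 0.2288
H' = H/60 = 267/60 ≈ 4.4500; X = C×(1-|H' mod 2 - 1|) = 0.10296
m = L - C/2 = 0.56 - 0.1144 = 0.4456
Sector ⌊H'⌋ = 4 → (R',G',B') = (0.10296, 0.0, 0.2288)
RGB = ((R'+m)×255, (G'+m)×255, (B'+m)×255) = (139.8828, 113.628, 171.972)
Round half up → RGB(140, 114, 172)


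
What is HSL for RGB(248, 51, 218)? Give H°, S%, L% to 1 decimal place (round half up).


Normalize: R'=248/255≈0.9725, G'=51/255≈0.2000, B'=218/255≈0.8549
Max=248/255, Min=51/255, Δ=Max-Min=197/255
L = (Max+Min)/2 = (248+51)/510 = 299/510 = 0.58627… → L = 58.6%
L > 0.5 → S = Δ/(2-Max-Min) = 197/(510-248-51) = 197/211 = 0.93364… → S = 93.4%
(the 1/255 factors cancel in S and H, so raw channel differences can be used)
Max is R' → H = 60 × (((G-B)/Δ) mod 6) = 60 × (((51-218)/197) mod 6)
  (-167)/197 = -0.8477…; negative, so add 6 → 5.1522…
  H = 60 × 5.1522… = 309.137…° → H = 309.1°
= HSL(309.1°, 93.4%, 58.6%)


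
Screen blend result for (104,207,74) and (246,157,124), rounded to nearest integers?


Screen: C = 255 - (255-A)×(255-B)/255, rounded to nearest integer
R: 255 - (255-104)×(255-246)/255 = 255 - 1359/255 ≈ 255 - 5.329 = 249.671 → 250
G: 255 - (255-207)×(255-157)/255 = 255 - 4704/255 ≈ 255 - 18.447 = 236.553 → 237
B: 255 - (255-74)×(255-124)/255 = 255 - 23711/255 ≈ 255 - 92.984 = 162.016 → 162
= RGB(250, 237, 162)


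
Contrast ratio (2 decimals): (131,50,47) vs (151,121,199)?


Linearize each sRGB channel c=v/255: c/12.92 if c ≤ 0.04045 else ((c+0.055)/1.055)^2.4
L = 0.2126×R_lin + 0.7152×G_lin + 0.0722×B_lin
Color 1 (131,50,47):
  R=131: 131/255≈0.5137 > 0.04045 → ((0.5137+0.055)/1.055)^2.4 ≈ 0.22697
  G=50: 50/255≈0.1961 > 0.04045 → ((0.1961+0.055)/1.055)^2.4 ≈ 0.03190
  B=47: 47/255≈0.1843 > 0.04045 → ((0.1843+0.055)/1.055)^2.4 ≈ 0.02843
  L1 = 0.2126×0.22697 + 0.7152×0.03190 + 0.0722×0.02843 ≈ 0.07312
Color 2 (151,121,199):
  R=151: 151/255≈0.5922 > 0.04045 → ((0.5922+0.055)/1.055)^2.4 ≈ 0.30947
  G=121: 121/255≈0.4745 > 0.04045 → ((0.4745+0.055)/1.055)^2.4 ≈ 0.19120
  B=199: 199/255≈0.7804 > 0.04045 → ((0.7804+0.055)/1.055)^2.4 ≈ 0.57112
  L2 = 0.2126×0.30947 + 0.7152×0.19120 + 0.0722×0.57112 ≈ 0.24378
Lighter = 0.24378, Darker = 0.07312
Ratio = (L_lighter + 0.05) / (L_darker + 0.05)
Ratio = (0.24378 + 0.05) / (0.07312 + 0.05) = 0.29378 / 0.12312 ≈ 2.3861
Ratio ≈ 2.39:1


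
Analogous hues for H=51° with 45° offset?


Base hue: 51°
Left analog: (51 - 45) mod 360 = 6°
Right analog: (51 + 45) mod 360 = 96°
Analogous hues = 6° and 96°


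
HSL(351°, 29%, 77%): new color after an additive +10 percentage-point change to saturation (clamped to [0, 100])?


Original S = 29%
Adjustment = +10 percentage points
New S = 29 + (10) = 39
Clamp to [0, 100] → 39
= HSL(351°, 39%, 77%)


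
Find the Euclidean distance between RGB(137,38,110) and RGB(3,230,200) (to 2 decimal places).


d = √[(R₁-R₂)² + (G₁-G₂)² + (B₁-B₂)²]
d = √[(137-3)² + (38-230)² + (110-200)²]
d = √[17956 + 36864 + 8100]
d = √62920
d ≈ 250.84


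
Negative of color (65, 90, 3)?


Invert: (255-R, 255-G, 255-B)
R: 255-65 = 190
G: 255-90 = 165
B: 255-3 = 252
= RGB(190, 165, 252)


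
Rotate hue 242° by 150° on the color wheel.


New hue = (H + rotation) mod 360
New hue = (242 + 150) mod 360
= 392 mod 360
= 32°


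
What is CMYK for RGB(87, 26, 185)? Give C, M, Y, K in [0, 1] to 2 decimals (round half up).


R'=87/255≈0.3412, G'=26/255≈0.1020, B'=185/255≈0.7255
K = 1 - max(R',G',B') = 1 - 185/255 = 70/255 = 0.27450… → 0.27
(1-R'-K)/(1-K) simplifies to (max-R)/max with max = 185:
C = (185-87)/185 = 98/185 = 0.52972… → 0.53
M = (185-26)/185 = 159/185 = 0.85945… → 0.86
Y = (185-185)/185 = 0/185 = 0 → 0.00
= CMYK(0.53, 0.86, 0.00, 0.27)


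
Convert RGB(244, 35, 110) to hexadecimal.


R = 244 → F4 (hex)
G = 35 → 23 (hex)
B = 110 → 6E (hex)
Hex = #F4236E


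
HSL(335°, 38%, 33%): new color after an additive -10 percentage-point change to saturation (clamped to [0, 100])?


Original S = 38%
Adjustment = -10 percentage points
New S = 38 + (-10) = 28
Clamp to [0, 100] → 28
= HSL(335°, 28%, 33%)


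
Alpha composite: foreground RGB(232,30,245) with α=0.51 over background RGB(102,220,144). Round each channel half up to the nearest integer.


C = α×F + (1-α)×B, with 1-α = 0.49
R: 0.51×232 + 0.49×102 = 118.32 + 49.98 = 168.30 → 168
G: 0.51×30 + 0.49×220 = 15.30 + 107.80 = 123.10 → 123
B: 0.51×245 + 0.49×144 = 124.95 + 70.56 = 195.51 → 196
= RGB(168, 123, 196)


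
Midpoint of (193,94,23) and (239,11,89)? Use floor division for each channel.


Midpoint: each channel = ⌊(C₁+C₂)/2⌋
R: ⌊(193+239)/2⌋ = 216
G: ⌊(94+11)/2⌋ = 52
B: ⌊(23+89)/2⌋ = 56
= RGB(216, 52, 56)


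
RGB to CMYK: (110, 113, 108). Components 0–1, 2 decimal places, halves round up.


R'=110/255≈0.4314, G'=113/255≈0.4431, B'=108/255≈0.4235
K = 1 - max(R',G',B') = 1 - 113/255 = 142/255 = 0.55686… → 0.56
(1-R'-K)/(1-K) simplifies to (max-R)/max with max = 113:
C = (113-110)/113 = 3/113 = 0.02654… → 0.03
M = (113-113)/113 = 0/113 = 0 → 0.00
Y = (113-108)/113 = 5/113 = 0.04424… → 0.04
= CMYK(0.03, 0.00, 0.04, 0.56)


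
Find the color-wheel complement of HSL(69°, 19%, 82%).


Complement = opposite side of color wheel = hue + 180°
H' = (69 + 180) mod 360 = 249°
S and L unchanged.
= HSL(249°, 19%, 82%)


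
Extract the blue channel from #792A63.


Color: #792A63
R = 79 = 121
G = 2A = 42
B = 63 = 99
Blue = 99


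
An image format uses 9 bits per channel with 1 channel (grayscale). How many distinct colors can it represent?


Total bits = 9 bits/channel × 1 channels = 9 bits
Distinct colors = 2^9
= 512 colors


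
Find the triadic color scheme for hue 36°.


Triadic: equally spaced at 120° intervals
H1 = 36°
H2 = (36 + 120) mod 360 = 156°
H3 = (36 + 240) mod 360 = 276°
Triadic = 36°, 156°, 276°


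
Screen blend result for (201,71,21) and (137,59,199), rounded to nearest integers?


Screen: C = 255 - (255-A)×(255-B)/255, rounded to nearest integer
R: 255 - (255-201)×(255-137)/255 = 255 - 6372/255 ≈ 255 - 24.988 = 230.012 → 230
G: 255 - (255-71)×(255-59)/255 = 255 - 36064/255 ≈ 255 - 141.427 = 113.573 → 114
B: 255 - (255-21)×(255-199)/255 = 255 - 13104/255 ≈ 255 - 51.388 = 203.612 → 204
= RGB(230, 114, 204)


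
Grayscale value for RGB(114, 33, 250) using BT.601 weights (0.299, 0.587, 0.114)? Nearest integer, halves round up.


Gray = 0.299×R + 0.587×G + 0.114×B
Gray = 0.299×114 + 0.587×33 + 0.114×250
Gray = 34.086 + 19.371 + 28.500
Gray = 81.957 → round half up → 82
Gray = 82


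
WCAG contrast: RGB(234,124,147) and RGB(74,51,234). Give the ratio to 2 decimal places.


Linearize each sRGB channel c=v/255: c/12.92 if c ≤ 0.04045 else ((c+0.055)/1.055)^2.4
L = 0.2126×R_lin + 0.7152×G_lin + 0.0722×B_lin
Color 1 (234,124,147):
  R=234: 234/255≈0.9176 > 0.04045 → ((0.9176+0.055)/1.055)^2.4 ≈ 0.82279
  G=124: 124/255≈0.4863 > 0.04045 → ((0.4863+0.055)/1.055)^2.4 ≈ 0.20156
  B=147: 147/255≈0.5765 > 0.04045 → ((0.5765+0.055)/1.055)^2.4 ≈ 0.29177
  L1 = 0.2126×0.82279 + 0.7152×0.20156 + 0.0722×0.29177 ≈ 0.34014
Color 2 (74,51,234):
  R=74: 74/255≈0.2902 > 0.04045 → ((0.2902+0.055)/1.055)^2.4 ≈ 0.06848
  G=51: 51/255≈0.2000 > 0.04045 → ((0.2000+0.055)/1.055)^2.4 ≈ 0.03310
  B=234: 234/255≈0.9176 > 0.04045 → ((0.9176+0.055)/1.055)^2.4 ≈ 0.82279
  L2 = 0.2126×0.06848 + 0.7152×0.03310 + 0.0722×0.82279 ≈ 0.09764
Lighter = 0.34014, Darker = 0.09764
Ratio = (L_lighter + 0.05) / (L_darker + 0.05)
Ratio = (0.34014 + 0.05) / (0.09764 + 0.05) = 0.39014 / 0.14764 ≈ 2.6425
Ratio ≈ 2.64:1


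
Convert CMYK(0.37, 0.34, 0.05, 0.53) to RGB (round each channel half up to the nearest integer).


R = 255 × (1-C) × (1-K) = 255 × 0.63 × 0.47 = 75.5055 → 76
G = 255 × (1-M) × (1-K) = 255 × 0.66 × 0.47 = 79.101 → 79
B = 255 × (1-Y) × (1-K) = 255 × 0.95 × 0.47 = 113.8575 → 114
= RGB(76, 79, 114)


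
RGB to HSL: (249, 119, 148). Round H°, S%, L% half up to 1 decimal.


Normalize: R'=249/255≈0.9765, G'=119/255≈0.4667, B'=148/255≈0.5804
Max=249/255, Min=119/255, Δ=Max-Min=130/255
L = (Max+Min)/2 = (249+119)/510 = 368/510 = 0.72156… → L = 72.2%
L > 0.5 → S = Δ/(2-Max-Min) = 130/(510-249-119) = 130/142 = 0.91549… → S = 91.5%
(the 1/255 factors cancel in S and H, so raw channel differences can be used)
Max is R' → H = 60 × (((G-B)/Δ) mod 6) = 60 × (((119-148)/130) mod 6)
  (-29)/130 = -0.2230…; negative, so add 6 → 5.7769…
  H = 60 × 5.7769… = 346.615…° → H = 346.6°
= HSL(346.6°, 91.5%, 72.2%)


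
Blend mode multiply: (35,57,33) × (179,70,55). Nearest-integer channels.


Multiply: C = A×B/255, rounded to nearest integer
R: 35×179/255 = 6265/255 ≈ 24.569 → 25
G: 57×70/255 = 3990/255 ≈ 15.647 → 16
B: 33×55/255 = 1815/255 ≈ 7.118 → 7
= RGB(25, 16, 7)


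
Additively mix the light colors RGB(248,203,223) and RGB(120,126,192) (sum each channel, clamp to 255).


Additive: each channel = min(255, C₁+C₂)
R: 248+120 = 368 → 255
G: 203+126 = 329 → 255
B: 223+192 = 415 → 255
= RGB(255, 255, 255)


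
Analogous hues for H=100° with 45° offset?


Base hue: 100°
Left analog: (100 - 45) mod 360 = 55°
Right analog: (100 + 45) mod 360 = 145°
Analogous hues = 55° and 145°


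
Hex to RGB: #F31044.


F3 → 243 (R)
10 → 16 (G)
44 → 68 (B)
= RGB(243, 16, 68)


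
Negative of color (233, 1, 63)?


Invert: (255-R, 255-G, 255-B)
R: 255-233 = 22
G: 255-1 = 254
B: 255-63 = 192
= RGB(22, 254, 192)


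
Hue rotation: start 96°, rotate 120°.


New hue = (H + rotation) mod 360
New hue = (96 + 120) mod 360
= 216 mod 360
= 216°


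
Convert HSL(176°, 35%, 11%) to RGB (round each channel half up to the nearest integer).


H=176°, S=0.35, L=0.11
C = (1-|2L-1|)×S = (1-|-0.78|)×0.35 = 0.077
H' = H/60 = 176/60 ≈ 2.9333; X = C×(1-|H' mod 2 - 1|) ≈ 0.0719
m = L - C/2 = 0.11 - 0.0385 = 0.0715
Sector ⌊H'⌋ = 2 → (R',G',B') = (0.0, 0.077, ≈0.0719)
RGB = ((R'+m)×255, (G'+m)×255, (B'+m)×255) = (18.2325, 37.8675, 36.5585)
Round half up → RGB(18, 38, 37)


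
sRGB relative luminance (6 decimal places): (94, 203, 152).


Linearize each channel (sRGB transfer function): c = v/255; c_lin = c/12.92 if c ≤ 0.04045, else ((c+0.055)/1.055)^2.4
  R: 94/255 ≈ 0.368627 > 0.04045 → ((0.368627+0.055)/1.055)^2.4 ≈ 0.111932
  G: 203/255 ≈ 0.796078 > 0.04045 → ((0.796078+0.055)/1.055)^2.4 ≈ 0.597202
  B: 152/255 ≈ 0.596078 > 0.04045 → ((0.596078+0.055)/1.055)^2.4 ≈ 0.313989
R_lin = 0.111932, G_lin = 0.597202, B_lin = 0.313989
L = 0.2126×R + 0.7152×G + 0.0722×B
L = 0.2126×0.111932 + 0.7152×0.597202 + 0.0722×0.313989
L ≈ 0.473586
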